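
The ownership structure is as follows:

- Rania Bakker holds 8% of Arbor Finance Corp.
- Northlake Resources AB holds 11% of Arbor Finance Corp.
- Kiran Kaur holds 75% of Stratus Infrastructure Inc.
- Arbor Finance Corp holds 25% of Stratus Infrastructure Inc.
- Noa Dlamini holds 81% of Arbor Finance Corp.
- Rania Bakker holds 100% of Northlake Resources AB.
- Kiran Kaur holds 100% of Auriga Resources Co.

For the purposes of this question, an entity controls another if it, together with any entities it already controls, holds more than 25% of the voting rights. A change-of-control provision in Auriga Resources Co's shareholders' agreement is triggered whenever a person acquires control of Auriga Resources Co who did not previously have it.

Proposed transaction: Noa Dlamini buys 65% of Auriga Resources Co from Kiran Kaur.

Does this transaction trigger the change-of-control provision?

The purchase adds only to Noa's holdings (Kiran's stake shrinks), so Noa is the only person who could newly come to control Auriga.
Noa holds 81% of Arbor, so Noa controls Arbor.
Neither Noa nor any entity Noa controls holds any voting interest in Auriga.
So before the transaction, Noa does not control Auriga.
After the purchase, Noa holds 65% of Auriga directly, and Kiran's stake falls to 35%.
Noa holds 65% of Auriga, so Noa controls Auriga.
Noa did not control Auriga before and does after, so the clause is triggered.

Yes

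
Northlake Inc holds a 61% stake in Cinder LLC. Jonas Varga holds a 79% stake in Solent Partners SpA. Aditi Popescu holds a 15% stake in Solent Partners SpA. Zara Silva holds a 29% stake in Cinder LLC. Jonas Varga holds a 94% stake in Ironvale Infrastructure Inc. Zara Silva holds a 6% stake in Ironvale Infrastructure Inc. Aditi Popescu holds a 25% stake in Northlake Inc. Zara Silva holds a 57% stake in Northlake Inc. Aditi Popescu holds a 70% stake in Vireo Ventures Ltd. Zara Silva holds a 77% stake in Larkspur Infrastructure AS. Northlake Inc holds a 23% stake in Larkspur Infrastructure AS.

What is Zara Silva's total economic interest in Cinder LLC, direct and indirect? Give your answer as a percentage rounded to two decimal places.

Zara reaches Cinder along 2 paths.
Direct stake: 29% = 29%.
Via Northlake: 57% × 61% = 34.77%.
Total: 29% + 34.77% = 63.77%.

63.77%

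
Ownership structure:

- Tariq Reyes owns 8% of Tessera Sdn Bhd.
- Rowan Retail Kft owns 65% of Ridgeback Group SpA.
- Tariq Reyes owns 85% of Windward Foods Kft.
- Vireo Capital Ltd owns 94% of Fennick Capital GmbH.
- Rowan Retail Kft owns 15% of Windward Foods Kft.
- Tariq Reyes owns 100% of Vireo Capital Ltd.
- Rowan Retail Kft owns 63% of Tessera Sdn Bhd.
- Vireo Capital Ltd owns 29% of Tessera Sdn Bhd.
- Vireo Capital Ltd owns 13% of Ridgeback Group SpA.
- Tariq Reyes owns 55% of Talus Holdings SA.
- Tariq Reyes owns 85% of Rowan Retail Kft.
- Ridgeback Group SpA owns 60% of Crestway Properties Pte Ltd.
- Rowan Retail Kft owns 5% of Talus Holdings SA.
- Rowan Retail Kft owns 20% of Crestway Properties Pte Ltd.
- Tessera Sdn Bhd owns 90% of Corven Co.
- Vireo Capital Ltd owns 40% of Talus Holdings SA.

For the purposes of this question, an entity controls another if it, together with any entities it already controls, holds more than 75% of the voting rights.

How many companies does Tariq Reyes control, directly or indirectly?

9

Tariq holds 100% of Vireo, so Tariq controls Vireo.
Tariq holds 85% of Rowan, so Tariq controls Rowan.
Rowan and Vireo together hold 65% + 13% = 78% of Ridgeback, so Tariq controls Ridgeback.
Vireo and Rowan and Tariq together hold 29% + 63% + 8% = 100% of Tessera, so Tariq controls Tessera.
Rowan and Tariq and Vireo together hold 5% + 55% + 40% = 100% of Talus, so Tariq controls Talus.
Tariq and Rowan together hold 85% + 15% = 100% of Windward, so Tariq controls Windward.
Tessera holds 90% of Corven, so Tariq controls Corven.
Ridgeback and Rowan together hold 60% + 20% = 80% of Crestway, so Tariq controls Crestway.
Vireo holds 94% of Fennick, so Tariq controls Fennick.
Tariq controls 9 companies.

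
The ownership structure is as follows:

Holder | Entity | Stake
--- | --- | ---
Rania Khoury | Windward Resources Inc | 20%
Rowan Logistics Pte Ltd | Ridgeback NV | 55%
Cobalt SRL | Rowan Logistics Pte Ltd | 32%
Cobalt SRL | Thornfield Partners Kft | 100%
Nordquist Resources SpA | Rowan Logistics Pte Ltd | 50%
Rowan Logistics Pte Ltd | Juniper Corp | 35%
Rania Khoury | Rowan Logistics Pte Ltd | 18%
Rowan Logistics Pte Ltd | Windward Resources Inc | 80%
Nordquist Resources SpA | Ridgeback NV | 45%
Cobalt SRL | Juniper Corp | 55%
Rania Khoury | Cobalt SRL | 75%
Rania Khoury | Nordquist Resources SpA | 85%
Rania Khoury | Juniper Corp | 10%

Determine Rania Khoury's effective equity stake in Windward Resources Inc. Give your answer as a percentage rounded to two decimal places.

Rania reaches Windward along 4 paths.
Via Nordquist → Rowan: 85% × 50% × 80% = 34%.
Via Rowan: 18% × 80% = 14.4%.
Via Cobalt → Rowan: 75% × 32% × 80% = 19.2%.
Direct stake: 20% = 20%.
Total: 34% + 14.4% + 19.2% + 20% = 87.6%.
Rounded: 87.60%.

87.60%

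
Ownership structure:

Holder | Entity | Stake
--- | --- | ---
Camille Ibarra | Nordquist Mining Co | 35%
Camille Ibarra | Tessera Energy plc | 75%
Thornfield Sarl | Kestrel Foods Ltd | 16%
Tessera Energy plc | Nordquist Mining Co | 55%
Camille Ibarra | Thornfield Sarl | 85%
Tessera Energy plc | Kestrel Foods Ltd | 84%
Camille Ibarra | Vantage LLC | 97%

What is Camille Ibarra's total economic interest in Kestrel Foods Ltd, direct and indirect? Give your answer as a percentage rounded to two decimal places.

76.60%

Camille reaches Kestrel along 2 paths.
Via Tessera: 75% × 84% = 63%.
Via Thornfield: 85% × 16% = 13.6%.
Total: 63% + 13.6% = 76.6%.
Rounded: 76.60%.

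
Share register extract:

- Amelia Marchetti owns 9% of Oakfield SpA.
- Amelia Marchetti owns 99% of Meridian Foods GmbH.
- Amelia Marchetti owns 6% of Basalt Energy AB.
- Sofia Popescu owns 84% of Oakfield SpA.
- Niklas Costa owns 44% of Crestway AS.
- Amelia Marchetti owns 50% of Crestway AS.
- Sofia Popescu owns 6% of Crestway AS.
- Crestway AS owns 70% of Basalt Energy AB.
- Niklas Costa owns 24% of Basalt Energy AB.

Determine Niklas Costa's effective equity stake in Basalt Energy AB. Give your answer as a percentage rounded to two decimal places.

Niklas reaches Basalt along 2 paths.
Direct stake: 24% = 24%.
Via Crestway: 44% × 70% = 30.8%.
Total: 24% + 30.8% = 54.8%.
Rounded: 54.80%.

54.80%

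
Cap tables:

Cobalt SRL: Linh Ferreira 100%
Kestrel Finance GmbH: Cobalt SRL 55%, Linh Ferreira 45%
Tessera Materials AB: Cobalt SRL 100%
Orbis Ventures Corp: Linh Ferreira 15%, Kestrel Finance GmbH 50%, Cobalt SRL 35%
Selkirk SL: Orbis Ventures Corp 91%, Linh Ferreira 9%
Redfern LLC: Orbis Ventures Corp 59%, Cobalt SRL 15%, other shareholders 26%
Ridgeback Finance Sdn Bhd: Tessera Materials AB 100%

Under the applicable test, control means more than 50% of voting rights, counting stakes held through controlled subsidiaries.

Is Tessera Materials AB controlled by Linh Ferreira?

Linh holds 100% of Cobalt, so Linh controls Cobalt.
Cobalt holds 100% of Tessera, so Linh controls Tessera.

Yes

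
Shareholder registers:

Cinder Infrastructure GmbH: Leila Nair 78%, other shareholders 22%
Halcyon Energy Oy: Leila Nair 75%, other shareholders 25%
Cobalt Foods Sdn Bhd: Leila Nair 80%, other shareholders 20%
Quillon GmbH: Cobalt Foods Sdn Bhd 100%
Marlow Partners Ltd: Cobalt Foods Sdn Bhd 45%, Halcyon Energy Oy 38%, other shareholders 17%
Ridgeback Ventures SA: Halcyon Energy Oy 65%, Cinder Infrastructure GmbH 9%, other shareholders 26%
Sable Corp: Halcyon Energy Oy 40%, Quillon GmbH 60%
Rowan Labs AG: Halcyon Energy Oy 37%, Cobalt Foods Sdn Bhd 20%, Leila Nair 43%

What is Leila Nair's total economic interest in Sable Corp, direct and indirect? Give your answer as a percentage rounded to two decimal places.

Leila reaches Sable along 2 paths.
Via Halcyon: 75% × 40% = 30%.
Via Cobalt → Quillon: 80% × 100% × 60% = 48%.
Total: 30% + 48% = 78%.
Rounded: 78.00%.

78.00%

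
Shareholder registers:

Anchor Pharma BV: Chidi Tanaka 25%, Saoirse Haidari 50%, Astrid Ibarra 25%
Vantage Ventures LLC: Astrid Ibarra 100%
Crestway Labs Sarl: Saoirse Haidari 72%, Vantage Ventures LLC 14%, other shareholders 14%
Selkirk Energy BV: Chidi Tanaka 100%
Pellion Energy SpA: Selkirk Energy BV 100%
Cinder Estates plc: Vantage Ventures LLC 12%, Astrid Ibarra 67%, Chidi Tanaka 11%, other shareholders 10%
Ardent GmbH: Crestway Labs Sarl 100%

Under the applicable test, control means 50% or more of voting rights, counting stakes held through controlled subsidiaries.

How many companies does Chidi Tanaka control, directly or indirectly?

Chidi holds 100% of Selkirk, so Chidi controls Selkirk.
Selkirk holds 100% of Pellion, so Chidi controls Pellion.
No other company's threshold is met.
Chidi controls 2 companies.

2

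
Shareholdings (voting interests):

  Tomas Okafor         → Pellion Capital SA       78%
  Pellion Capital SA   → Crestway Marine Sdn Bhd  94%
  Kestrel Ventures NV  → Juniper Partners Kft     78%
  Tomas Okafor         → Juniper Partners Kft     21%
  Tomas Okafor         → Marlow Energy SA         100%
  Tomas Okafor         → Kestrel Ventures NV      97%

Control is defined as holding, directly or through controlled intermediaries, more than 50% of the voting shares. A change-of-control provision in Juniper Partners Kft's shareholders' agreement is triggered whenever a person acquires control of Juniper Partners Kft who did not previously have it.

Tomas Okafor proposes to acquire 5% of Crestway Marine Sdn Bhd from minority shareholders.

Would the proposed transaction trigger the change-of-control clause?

The purchase changes only Tomas's holdings, so Tomas is the only person who could newly come to control Juniper.
Tomas holds 97% of Kestrel, so Tomas controls Kestrel.
Kestrel and Tomas together hold 78% + 21% = 99% of Juniper, so Tomas controls Juniper.
So Tomas already controls Juniper before the transaction.
After the purchase, Tomas holds 5% of Crestway directly.
Tomas controlled Juniper already, so this is not a new person acquiring control; every other person's position is unchanged or reduced.
No new person acquires control, so the clause is not triggered.

No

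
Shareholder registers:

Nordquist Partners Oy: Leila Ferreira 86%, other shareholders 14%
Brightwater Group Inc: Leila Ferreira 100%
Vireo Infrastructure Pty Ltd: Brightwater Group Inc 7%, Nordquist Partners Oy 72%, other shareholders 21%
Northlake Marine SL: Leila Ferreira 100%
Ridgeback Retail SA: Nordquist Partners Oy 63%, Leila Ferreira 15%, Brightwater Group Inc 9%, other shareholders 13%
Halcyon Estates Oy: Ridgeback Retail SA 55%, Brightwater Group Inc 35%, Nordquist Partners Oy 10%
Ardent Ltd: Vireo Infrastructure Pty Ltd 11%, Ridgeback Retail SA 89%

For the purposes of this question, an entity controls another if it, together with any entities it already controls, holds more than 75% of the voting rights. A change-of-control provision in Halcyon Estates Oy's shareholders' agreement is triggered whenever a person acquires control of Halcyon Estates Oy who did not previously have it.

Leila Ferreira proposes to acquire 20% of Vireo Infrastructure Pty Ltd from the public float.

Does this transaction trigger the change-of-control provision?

No

The purchase changes only Leila's holdings, so Leila is the only person who could newly come to control Halcyon.
Leila holds 86% of Nordquist, so Leila controls Nordquist.
Leila holds 100% of Brightwater, so Leila controls Brightwater.
Nordquist and Leila and Brightwater together hold 63% + 15% + 9% = 87% of Ridgeback, so Leila controls Ridgeback.
Ridgeback and Brightwater and Nordquist together hold 55% + 35% + 10% = 100% of Halcyon, so Leila controls Halcyon.
So Leila already controls Halcyon before the transaction.
After the purchase, Leila holds 20% of Vireo directly.
Leila controlled Halcyon already, so this is not a new person acquiring control; every other person's position is unchanged or reduced.
No new person acquires control, so the clause is not triggered.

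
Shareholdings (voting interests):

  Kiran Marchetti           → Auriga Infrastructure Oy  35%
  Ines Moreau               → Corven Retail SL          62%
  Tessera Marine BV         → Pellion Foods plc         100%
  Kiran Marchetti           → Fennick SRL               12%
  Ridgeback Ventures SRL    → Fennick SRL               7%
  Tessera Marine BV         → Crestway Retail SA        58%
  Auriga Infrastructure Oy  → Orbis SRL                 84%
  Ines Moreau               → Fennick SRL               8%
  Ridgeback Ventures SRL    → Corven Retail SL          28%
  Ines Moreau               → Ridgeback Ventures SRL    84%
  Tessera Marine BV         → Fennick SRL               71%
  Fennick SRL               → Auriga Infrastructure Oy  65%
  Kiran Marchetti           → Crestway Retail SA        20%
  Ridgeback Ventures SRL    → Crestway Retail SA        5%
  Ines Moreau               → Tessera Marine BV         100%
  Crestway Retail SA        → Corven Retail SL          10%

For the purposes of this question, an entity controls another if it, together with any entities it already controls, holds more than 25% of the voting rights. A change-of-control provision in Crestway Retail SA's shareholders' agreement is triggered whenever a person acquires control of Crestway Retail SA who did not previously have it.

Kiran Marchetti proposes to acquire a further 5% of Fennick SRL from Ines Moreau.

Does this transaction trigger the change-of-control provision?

The purchase adds only to Kiran's holdings (Ines's stake shrinks), so Kiran is the only person who could newly come to control Crestway.
Kiran holds 35% of Auriga, so Kiran controls Auriga.
Auriga holds 84% of Orbis, so Kiran controls Orbis.
In Crestway, Kiran's side holds only 20%, not > 25%.
So before the transaction, Kiran does not control Crestway.
After the purchase, Kiran's direct stake in Fennick rises to 12% + 5% = 17%, and Ines's stake falls to 3%.
Kiran's side now holds 17% of Fennick, not > 25%, so Kiran still does not control Fennick.
After the transaction, Kiran's side holds 20% of Crestway, not > 25%, so Kiran still does not control Crestway.
No new person acquires control, so the clause is not triggered.

No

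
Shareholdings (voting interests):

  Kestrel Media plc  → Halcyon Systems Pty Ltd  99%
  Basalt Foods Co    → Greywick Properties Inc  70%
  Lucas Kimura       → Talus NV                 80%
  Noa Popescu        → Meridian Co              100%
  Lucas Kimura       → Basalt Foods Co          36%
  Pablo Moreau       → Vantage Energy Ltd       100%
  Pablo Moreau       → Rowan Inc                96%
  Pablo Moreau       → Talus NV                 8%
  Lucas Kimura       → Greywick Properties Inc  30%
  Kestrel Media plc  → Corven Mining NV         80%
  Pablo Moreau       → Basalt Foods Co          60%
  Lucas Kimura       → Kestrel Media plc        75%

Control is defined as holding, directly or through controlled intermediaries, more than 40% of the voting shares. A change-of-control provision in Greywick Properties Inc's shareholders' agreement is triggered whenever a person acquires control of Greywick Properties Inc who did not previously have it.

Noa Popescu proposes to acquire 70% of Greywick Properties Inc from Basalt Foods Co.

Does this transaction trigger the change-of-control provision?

The purchase adds only to Noa's holdings (Basalt's stake shrinks), so Noa is the only person who could newly come to control Greywick.
Noa holds 100% of Meridian, so Noa controls Meridian.
Neither Noa nor any entity Noa controls holds any voting interest in Greywick.
So before the transaction, Noa does not control Greywick.
After the purchase, Noa holds 70% of Greywick directly, and Basalt's stake falls to 0%.
Noa holds 70% of Greywick, so Noa controls Greywick.
Noa did not control Greywick before and does after, so the clause is triggered.

Yes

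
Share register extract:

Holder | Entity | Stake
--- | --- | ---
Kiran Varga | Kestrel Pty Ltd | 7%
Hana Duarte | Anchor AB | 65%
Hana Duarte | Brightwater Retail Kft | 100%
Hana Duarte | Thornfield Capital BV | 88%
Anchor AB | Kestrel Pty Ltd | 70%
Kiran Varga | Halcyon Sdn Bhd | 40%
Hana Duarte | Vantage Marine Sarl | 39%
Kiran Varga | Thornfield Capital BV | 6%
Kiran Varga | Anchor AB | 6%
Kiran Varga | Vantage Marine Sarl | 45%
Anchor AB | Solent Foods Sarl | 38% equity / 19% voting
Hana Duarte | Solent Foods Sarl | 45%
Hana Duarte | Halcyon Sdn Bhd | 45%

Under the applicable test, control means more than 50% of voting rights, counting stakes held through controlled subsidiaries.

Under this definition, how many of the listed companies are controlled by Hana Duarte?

5

Hana holds 100% of Brightwater, so Hana controls Brightwater.
Hana holds 88% of Thornfield, so Hana controls Thornfield.
Hana holds 65% of Anchor, so Hana controls Anchor.
Anchor holds 70% of Kestrel, so Hana controls Kestrel.
Anchor and Hana together hold 19% + 45% = 64% of Solent, so Hana controls Solent.
No other company's threshold is met.
Hana controls 5 companies.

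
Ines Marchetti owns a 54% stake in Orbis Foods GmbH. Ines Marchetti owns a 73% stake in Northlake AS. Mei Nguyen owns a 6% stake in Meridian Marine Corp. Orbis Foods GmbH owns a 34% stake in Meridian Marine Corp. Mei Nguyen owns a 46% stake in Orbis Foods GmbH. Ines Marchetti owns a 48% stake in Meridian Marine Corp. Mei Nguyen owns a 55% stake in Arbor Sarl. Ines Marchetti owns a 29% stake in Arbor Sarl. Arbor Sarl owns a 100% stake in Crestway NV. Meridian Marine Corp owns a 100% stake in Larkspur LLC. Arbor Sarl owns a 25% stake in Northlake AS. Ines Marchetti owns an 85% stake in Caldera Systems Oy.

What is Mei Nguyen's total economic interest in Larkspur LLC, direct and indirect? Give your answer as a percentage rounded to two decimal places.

Mei reaches Larkspur along 2 paths.
Via Orbis → Meridian: 46% × 34% × 100% = 15.64%.
Via Meridian: 6% × 100% = 6%.
Total: 15.64% + 6% = 21.64%.

21.64%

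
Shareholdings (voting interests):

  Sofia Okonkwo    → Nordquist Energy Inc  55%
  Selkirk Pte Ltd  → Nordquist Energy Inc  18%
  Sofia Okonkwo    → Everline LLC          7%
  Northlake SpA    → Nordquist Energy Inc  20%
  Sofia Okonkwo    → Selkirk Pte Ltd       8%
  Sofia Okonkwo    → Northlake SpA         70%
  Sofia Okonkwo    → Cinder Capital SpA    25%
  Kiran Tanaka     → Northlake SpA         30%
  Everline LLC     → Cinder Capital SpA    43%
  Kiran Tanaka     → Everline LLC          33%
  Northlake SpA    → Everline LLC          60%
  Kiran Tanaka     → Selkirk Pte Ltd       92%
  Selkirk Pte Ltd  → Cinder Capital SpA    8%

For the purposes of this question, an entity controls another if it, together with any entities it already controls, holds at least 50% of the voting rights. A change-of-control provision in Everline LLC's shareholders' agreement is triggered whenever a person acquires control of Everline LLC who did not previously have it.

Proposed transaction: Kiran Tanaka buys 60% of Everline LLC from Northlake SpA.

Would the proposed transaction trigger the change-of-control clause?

Yes

The purchase adds only to Kiran's holdings (Northlake's stake shrinks), so Kiran is the only person who could newly come to control Everline.
Kiran holds 92% of Selkirk, so Kiran controls Selkirk.
In Everline, Kiran's side holds only 33%, not ≥ 50%.
So before the transaction, Kiran does not control Everline.
After the purchase, Kiran's direct stake in Everline rises to 33% + 60% = 93%, and Northlake's stake falls to 0%.
Kiran holds 93% of Everline, so Kiran controls Everline.
Kiran did not control Everline before and does after, so the clause is triggered.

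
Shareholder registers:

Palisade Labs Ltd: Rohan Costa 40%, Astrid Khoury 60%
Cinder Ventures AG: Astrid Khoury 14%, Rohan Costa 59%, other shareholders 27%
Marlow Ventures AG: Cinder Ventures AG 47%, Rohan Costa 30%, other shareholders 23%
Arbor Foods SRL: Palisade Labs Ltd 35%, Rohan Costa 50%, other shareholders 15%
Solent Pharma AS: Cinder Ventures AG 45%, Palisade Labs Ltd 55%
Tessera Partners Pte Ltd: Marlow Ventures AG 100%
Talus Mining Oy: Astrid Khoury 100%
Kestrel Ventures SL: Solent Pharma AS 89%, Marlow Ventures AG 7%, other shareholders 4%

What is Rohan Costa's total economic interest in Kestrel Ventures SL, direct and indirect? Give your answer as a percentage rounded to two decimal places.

Rohan reaches Kestrel along 4 paths.
Via Cinder → Solent: 59% × 45% × 89% = 23.6295%.
Via Palisade → Solent: 40% × 55% × 89% = 19.58%.
Via Cinder → Marlow: 59% × 47% × 7% = 1.9411%.
Via Marlow: 30% × 7% = 2.1%.
Total: 23.6295% + 19.58% + 1.9411% + 2.1% = 47.2506%.
Rounded: 47.25%.

47.25%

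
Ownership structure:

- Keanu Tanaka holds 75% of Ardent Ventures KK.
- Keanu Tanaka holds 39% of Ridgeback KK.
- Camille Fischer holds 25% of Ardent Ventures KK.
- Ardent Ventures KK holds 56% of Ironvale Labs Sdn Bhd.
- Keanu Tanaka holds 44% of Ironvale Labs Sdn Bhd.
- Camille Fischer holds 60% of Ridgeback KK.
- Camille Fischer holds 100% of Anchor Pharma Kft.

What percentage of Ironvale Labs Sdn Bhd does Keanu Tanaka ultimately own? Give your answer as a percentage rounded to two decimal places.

Keanu reaches Ironvale along 2 paths.
Via Ardent: 75% × 56% = 42%.
Direct stake: 44% = 44%.
Total: 42% + 44% = 86%.
Rounded: 86.00%.

86.00%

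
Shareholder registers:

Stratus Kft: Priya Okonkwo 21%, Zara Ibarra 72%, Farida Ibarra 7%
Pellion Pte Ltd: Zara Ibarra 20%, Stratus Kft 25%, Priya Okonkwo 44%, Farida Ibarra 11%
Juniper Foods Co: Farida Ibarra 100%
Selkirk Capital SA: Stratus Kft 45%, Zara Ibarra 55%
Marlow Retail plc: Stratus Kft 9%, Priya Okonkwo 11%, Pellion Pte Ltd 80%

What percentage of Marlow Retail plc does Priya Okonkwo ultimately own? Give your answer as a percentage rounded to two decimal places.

52.29%

Priya reaches Marlow along 4 paths.
Via Stratus: 21% × 9% = 1.89%.
Direct stake: 11% = 11%.
Via Stratus → Pellion: 21% × 25% × 80% = 4.2%.
Via Pellion: 44% × 80% = 35.2%.
Total: 1.89% + 11% + 4.2% + 35.2% = 52.29%.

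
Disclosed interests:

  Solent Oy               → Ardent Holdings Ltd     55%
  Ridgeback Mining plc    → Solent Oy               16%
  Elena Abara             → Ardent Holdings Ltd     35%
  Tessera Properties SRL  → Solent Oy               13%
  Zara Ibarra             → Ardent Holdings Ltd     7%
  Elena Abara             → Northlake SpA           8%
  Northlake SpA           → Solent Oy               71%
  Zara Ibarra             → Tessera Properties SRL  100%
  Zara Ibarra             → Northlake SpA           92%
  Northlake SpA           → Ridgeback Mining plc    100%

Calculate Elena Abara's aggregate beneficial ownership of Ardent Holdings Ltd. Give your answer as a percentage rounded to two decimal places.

Elena reaches Ardent along 3 paths.
Via Northlake → Solent: 8% × 71% × 55% = 3.124%.
Via Northlake → Ridgeback → Solent: 8% × 100% × 16% × 55% = 0.704%.
Direct stake: 35% = 35%.
Total: 3.124% + 0.704% + 35% = 38.828%.
Rounded: 38.83%.

38.83%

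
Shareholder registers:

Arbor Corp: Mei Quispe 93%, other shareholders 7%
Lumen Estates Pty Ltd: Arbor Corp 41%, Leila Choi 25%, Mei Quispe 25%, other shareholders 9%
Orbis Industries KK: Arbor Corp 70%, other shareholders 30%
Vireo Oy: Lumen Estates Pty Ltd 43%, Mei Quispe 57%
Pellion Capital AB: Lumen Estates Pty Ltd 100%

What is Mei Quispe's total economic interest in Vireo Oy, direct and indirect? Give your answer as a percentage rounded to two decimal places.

84.15%

Mei reaches Vireo along 3 paths.
Via Arbor → Lumen: 93% × 41% × 43% = 16.3959%.
Via Lumen: 25% × 43% = 10.75%.
Direct stake: 57% = 57%.
Total: 16.3959% + 10.75% + 57% = 84.1459%.
Rounded: 84.15%.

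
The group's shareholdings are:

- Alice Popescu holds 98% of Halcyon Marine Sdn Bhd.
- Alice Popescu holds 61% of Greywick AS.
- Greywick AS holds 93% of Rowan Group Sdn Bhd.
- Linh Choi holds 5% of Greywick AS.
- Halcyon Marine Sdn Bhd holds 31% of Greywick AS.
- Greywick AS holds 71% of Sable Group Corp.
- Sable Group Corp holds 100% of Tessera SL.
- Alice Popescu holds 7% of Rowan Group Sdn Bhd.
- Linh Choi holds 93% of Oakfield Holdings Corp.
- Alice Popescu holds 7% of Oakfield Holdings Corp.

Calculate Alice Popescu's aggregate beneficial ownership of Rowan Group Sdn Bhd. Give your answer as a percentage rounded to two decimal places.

91.98%

Alice reaches Rowan along 3 paths.
Direct stake: 7% = 7%.
Via Greywick: 61% × 93% = 56.73%.
Via Halcyon → Greywick: 98% × 31% × 93% = 28.2534%.
Total: 7% + 56.73% + 28.2534% = 91.9834%.
Rounded: 91.98%.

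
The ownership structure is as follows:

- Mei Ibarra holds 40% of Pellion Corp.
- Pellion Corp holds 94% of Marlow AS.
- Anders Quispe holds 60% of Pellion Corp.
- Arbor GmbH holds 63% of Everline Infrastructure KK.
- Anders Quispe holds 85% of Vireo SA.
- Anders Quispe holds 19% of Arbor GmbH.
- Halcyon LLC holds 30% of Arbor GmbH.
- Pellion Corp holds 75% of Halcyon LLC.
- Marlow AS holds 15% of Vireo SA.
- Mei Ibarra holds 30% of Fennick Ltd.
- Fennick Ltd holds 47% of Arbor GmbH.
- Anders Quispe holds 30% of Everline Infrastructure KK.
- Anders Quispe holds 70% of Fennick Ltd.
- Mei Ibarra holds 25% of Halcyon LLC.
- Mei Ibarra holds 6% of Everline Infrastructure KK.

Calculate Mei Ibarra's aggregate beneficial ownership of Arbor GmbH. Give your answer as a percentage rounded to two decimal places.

Mei reaches Arbor along 3 paths.
Via Fennick: 30% × 47% = 14.1%.
Via Halcyon: 25% × 30% = 7.5%.
Via Pellion → Halcyon: 40% × 75% × 30% = 9%.
Total: 14.1% + 7.5% + 9% = 30.6%.
Rounded: 30.60%.

30.60%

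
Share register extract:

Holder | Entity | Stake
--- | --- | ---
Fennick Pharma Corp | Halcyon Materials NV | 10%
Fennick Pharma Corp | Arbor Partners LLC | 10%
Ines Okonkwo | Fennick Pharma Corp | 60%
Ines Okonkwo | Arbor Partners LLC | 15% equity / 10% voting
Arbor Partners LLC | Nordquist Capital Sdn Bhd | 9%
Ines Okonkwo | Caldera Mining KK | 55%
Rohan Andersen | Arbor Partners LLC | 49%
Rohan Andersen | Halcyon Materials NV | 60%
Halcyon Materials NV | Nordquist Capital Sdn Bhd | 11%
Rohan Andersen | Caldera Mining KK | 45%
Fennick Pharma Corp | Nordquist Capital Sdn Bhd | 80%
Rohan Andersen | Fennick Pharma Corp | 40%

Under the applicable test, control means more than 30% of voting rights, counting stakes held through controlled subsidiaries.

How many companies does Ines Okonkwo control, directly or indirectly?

3

Ines holds 55% of Caldera, so Ines controls Caldera.
Ines holds 60% of Fennick, so Ines controls Fennick.
Fennick holds 80% of Nordquist, so Ines controls Nordquist.
No other company's threshold is met.
Ines controls 3 companies.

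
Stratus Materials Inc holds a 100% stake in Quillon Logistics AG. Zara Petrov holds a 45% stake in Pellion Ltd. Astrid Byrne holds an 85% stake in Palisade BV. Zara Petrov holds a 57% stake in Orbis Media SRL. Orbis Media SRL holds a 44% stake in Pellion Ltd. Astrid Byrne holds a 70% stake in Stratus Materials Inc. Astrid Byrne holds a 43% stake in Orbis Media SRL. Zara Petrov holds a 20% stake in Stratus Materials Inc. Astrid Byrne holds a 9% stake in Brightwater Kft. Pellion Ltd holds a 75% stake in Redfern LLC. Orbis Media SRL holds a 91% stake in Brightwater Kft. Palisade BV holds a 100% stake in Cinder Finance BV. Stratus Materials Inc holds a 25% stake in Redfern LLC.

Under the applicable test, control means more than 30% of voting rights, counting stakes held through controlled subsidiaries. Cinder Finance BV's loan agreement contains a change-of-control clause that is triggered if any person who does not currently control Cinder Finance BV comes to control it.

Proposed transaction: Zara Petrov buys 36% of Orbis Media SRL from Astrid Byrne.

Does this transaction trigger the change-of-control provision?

The purchase adds only to Zara's holdings (Astrid's stake shrinks), so Zara is the only person who could newly come to control Cinder.
Zara holds 57% of Orbis, so Zara controls Orbis.
Zara and Orbis together hold 45% + 44% = 89% of Pellion, so Zara controls Pellion.
Pellion holds 75% of Redfern, so Zara controls Redfern.
Orbis holds 91% of Brightwater, so Zara controls Brightwater.
Neither Zara nor any entity Zara controls holds any voting interest in Cinder.
So before the transaction, Zara does not control Cinder.
After the purchase, Zara's direct stake in Orbis rises to 57% + 36% = 93%, and Astrid's stake falls to 7%.
Zara holds 93% of Orbis, so Zara controls Orbis.
After the transaction, neither Zara nor any entity Zara controls holds a voting interest in Cinder, so Zara still does not control it.
No new person acquires control, so the clause is not triggered.

No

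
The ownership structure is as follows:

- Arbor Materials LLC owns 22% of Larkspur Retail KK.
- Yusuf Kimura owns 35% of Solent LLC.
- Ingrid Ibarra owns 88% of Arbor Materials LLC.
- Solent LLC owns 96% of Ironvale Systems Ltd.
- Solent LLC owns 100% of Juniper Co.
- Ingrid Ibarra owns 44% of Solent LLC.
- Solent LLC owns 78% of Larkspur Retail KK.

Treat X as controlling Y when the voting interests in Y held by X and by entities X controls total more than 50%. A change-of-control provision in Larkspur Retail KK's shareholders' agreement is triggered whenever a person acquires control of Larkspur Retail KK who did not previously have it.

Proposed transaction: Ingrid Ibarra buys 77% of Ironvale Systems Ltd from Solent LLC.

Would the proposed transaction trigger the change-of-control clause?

The purchase adds only to Ingrid's holdings (Solent's stake shrinks), so Ingrid is the only person who could newly come to control Larkspur.
Ingrid holds 88% of Arbor, so Ingrid controls Arbor.
In Larkspur, Ingrid's side holds only 22%, not > 50%.
So before the transaction, Ingrid does not control Larkspur.
After the purchase, Ingrid holds 77% of Ironvale directly, and Solent's stake falls to 19%.
Ingrid holds 77% of Ironvale, so Ingrid controls Ironvale.
After the transaction, Ingrid's side holds 22% of Larkspur, not > 50%, so Ingrid still does not control Larkspur.
No new person acquires control, so the clause is not triggered.

No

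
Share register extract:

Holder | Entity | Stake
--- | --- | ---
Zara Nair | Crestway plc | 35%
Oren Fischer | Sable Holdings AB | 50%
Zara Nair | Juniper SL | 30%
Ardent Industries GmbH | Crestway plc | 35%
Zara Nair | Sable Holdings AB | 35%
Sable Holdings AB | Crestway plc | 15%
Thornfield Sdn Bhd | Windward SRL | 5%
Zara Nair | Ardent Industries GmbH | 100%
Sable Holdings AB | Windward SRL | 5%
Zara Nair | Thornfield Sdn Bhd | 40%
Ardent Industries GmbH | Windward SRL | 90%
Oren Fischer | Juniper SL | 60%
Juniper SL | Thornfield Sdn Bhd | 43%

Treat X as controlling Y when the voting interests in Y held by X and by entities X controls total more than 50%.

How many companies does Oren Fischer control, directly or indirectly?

Oren holds 60% of Juniper, so Oren controls Juniper.
No other company's threshold is met.
Oren controls 1 company.

1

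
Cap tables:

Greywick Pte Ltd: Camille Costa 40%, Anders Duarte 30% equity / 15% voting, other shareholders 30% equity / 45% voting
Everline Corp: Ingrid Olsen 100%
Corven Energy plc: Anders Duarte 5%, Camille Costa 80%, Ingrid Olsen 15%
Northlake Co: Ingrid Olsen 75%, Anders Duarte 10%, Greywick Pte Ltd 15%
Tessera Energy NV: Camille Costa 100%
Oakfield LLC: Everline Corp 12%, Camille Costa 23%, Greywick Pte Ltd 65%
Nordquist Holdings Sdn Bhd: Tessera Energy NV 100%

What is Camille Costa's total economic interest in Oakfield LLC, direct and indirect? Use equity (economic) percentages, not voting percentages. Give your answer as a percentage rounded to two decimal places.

49.00%

Camille reaches Oakfield along 2 paths.
Direct stake: 23% = 23%.
Via Greywick: 40% × 65% = 26%.
Total: 23% + 26% = 49%.
Rounded: 49.00%.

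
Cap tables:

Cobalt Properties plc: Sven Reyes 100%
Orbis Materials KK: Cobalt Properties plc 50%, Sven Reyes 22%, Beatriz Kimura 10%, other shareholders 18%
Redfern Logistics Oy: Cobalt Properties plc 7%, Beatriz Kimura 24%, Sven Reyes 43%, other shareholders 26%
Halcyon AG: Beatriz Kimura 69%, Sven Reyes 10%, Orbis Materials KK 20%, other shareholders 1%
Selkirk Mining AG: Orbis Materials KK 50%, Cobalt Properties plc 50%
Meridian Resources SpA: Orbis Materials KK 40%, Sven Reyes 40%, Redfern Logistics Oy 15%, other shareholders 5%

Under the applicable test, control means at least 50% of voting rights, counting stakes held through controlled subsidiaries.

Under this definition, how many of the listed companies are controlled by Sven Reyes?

5

Sven holds 100% of Cobalt, so Sven controls Cobalt.
Cobalt and Sven together hold 50% + 22% = 72% of Orbis, so Sven controls Orbis.
Cobalt and Sven together hold 7% + 43% = 50% of Redfern, so Sven controls Redfern.
Orbis and Cobalt together hold 50% + 50% = 100% of Selkirk, so Sven controls Selkirk.
Orbis and Sven and Redfern together hold 40% + 40% + 15% = 95% of Meridian, so Sven controls Meridian.
No other company's threshold is met.
Sven controls 5 companies.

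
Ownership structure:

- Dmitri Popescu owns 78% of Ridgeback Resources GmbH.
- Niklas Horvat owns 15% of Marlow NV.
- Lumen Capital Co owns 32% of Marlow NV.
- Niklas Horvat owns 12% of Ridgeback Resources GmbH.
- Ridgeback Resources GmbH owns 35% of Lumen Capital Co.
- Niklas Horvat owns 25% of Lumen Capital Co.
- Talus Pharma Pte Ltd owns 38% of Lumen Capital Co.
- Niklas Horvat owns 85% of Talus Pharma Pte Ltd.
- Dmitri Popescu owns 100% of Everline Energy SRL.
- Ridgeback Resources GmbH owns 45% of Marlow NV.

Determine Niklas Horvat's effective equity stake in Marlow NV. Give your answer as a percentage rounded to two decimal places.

Niklas reaches Marlow along 5 paths.
Via Ridgeback: 12% × 45% = 5.4%.
Via Ridgeback → Lumen: 12% × 35% × 32% = 1.344%.
Via Talus → Lumen: 85% × 38% × 32% = 10.336%.
Via Lumen: 25% × 32% = 8%.
Direct stake: 15% = 15%.
Total: 5.4% + 1.344% + 10.336% + 8% + 15% = 40.08%.

40.08%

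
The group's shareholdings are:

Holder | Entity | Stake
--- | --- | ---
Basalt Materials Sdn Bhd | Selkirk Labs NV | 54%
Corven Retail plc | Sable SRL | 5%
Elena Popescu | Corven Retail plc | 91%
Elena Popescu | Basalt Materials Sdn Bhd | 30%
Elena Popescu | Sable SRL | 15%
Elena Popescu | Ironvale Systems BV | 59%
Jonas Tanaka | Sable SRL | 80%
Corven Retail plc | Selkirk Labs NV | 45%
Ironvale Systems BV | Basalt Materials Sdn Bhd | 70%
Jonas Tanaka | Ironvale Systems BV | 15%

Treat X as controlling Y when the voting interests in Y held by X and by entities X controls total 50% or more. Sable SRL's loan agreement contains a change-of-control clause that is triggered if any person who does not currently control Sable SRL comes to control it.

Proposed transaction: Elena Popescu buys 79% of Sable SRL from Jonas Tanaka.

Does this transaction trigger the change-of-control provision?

The purchase adds only to Elena's holdings (Jonas's stake shrinks), so Elena is the only person who could newly come to control Sable.
Elena holds 59% of Ironvale, so Elena controls Ironvale.
Elena holds 91% of Corven, so Elena controls Corven.
Elena and Ironvale together hold 30% + 70% = 100% of Basalt, so Elena controls Basalt.
Corven and Basalt together hold 45% + 54% = 99% of Selkirk, so Elena controls Selkirk.
In Sable, Elena's side holds only 5% + 15% = 20%, not ≥ 50%.
So before the transaction, Elena does not control Sable.
After the purchase, Elena's direct stake in Sable rises to 15% + 79% = 94%, and Jonas's stake falls to 1%.
Corven and Elena together hold 5% + 94% = 99% of Sable, so Elena controls Sable.
Elena did not control Sable before and does after, so the clause is triggered.

Yes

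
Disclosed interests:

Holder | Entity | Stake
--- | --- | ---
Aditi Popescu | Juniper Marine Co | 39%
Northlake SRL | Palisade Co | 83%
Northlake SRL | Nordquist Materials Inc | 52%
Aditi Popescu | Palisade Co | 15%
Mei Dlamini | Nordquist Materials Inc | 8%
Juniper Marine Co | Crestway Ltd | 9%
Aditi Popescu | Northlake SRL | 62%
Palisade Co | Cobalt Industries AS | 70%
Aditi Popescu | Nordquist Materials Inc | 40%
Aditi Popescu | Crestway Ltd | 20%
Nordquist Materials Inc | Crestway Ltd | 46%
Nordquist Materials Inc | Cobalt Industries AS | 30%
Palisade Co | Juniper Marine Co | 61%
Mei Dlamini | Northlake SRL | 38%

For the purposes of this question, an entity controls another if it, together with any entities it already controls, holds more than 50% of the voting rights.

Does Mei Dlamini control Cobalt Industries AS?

No

Mei's largest direct stake is 38% in Northlake, which does not meet the threshold, so Mei controls no company.
Neither Mei nor any entity Mei controls holds any voting interest in Cobalt.
So Mei does not control Cobalt.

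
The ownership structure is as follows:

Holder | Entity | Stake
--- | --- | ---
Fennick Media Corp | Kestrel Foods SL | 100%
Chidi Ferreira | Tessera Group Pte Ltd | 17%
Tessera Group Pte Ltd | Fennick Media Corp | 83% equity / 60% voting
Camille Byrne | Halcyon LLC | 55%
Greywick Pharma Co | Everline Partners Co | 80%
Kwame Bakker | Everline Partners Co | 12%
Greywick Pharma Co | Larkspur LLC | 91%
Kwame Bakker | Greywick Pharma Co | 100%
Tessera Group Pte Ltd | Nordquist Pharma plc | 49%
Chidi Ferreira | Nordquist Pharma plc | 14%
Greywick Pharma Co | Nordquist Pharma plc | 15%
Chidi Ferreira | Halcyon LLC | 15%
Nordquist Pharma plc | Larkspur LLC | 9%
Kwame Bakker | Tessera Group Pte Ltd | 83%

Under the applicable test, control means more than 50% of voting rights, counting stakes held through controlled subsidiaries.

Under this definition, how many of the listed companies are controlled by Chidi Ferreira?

Chidi's largest direct stake is 17% in Tessera, which does not meet the threshold.
Chidi controls 0 companies.

0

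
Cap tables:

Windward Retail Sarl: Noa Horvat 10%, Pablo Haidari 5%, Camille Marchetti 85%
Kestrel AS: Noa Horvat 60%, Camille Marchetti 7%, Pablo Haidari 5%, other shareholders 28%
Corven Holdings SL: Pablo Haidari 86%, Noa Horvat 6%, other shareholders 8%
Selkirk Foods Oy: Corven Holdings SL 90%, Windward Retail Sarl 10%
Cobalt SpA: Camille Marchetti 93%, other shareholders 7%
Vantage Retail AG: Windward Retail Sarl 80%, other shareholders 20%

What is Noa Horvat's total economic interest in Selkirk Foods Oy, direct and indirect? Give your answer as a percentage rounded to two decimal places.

Noa reaches Selkirk along 2 paths.
Via Corven: 6% × 90% = 5.4%.
Via Windward: 10% × 10% = 1%.
Total: 5.4% + 1% = 6.4%.
Rounded: 6.40%.

6.40%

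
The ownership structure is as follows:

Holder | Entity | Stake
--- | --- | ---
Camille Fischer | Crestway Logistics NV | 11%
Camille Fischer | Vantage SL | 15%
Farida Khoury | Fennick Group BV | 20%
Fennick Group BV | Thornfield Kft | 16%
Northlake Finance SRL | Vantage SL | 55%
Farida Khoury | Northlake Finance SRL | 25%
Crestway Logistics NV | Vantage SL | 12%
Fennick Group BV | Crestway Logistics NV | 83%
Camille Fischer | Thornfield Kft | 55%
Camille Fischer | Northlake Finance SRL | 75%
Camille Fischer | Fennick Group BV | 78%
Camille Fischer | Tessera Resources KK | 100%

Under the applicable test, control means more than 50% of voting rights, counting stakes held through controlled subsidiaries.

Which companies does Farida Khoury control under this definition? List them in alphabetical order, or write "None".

Farida's largest direct stake is 25% in Northlake, which does not meet the threshold.

None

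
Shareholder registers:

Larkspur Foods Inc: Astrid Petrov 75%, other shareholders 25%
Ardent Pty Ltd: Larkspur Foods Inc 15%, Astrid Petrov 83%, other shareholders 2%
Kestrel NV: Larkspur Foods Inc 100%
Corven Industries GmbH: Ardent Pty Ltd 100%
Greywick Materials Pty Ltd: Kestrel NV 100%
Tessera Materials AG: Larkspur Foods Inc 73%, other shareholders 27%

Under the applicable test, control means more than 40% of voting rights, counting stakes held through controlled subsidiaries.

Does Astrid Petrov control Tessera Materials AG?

Yes

Astrid holds 75% of Larkspur, so Astrid controls Larkspur.
Larkspur holds 73% of Tessera, so Astrid controls Tessera.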